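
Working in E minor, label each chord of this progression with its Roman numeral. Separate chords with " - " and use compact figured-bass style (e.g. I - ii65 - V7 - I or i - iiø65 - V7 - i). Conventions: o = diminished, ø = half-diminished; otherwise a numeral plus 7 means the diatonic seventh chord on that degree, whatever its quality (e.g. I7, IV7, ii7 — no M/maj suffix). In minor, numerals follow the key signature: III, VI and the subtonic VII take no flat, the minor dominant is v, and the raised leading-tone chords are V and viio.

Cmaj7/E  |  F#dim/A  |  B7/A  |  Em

Cmaj7/E: major seventh chord on C = scale degree 6 → VI65.
F#dim/A: diminished triad on F# = scale degree 2 → iio6.
B7/A: dominant seventh chord on B = scale degree 5 → V42.
Em: root E is the tonic; minor triad there is i.

VI65 - iio6 - V42 - i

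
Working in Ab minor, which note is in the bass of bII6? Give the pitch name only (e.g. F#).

bII in Ab minor has root Bbb; the chord is Bbb-Db-Fb.
The figure 6 means first inversion — the third is in the bass.

Db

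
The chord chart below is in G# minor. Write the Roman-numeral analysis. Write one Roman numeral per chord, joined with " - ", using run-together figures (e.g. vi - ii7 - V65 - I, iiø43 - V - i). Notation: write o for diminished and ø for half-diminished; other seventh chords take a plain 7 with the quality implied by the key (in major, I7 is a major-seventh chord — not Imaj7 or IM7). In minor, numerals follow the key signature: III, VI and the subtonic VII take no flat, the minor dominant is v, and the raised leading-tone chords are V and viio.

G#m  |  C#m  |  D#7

G#m: minor triad on G# = scale degree 1 → i.
C#m has root C#, degree 4 in G# minor, so iv.
D#7: root D# is the dominant; dominant seventh chord there is V7.

i - iv - V7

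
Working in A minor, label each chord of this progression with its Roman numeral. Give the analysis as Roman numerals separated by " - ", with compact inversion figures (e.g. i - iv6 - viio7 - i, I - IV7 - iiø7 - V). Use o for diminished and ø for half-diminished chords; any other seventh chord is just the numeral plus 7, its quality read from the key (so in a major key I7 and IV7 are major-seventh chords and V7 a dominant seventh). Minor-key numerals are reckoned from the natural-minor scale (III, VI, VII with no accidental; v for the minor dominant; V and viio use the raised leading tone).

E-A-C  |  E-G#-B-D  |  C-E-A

i64 - V7 - i6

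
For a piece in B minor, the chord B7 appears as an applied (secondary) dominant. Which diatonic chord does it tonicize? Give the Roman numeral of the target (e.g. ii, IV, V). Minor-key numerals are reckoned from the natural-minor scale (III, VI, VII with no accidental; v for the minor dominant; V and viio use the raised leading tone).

iv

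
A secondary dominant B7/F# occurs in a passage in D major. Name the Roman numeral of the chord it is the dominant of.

ii

The chord is a dominant seventh chord on B.
A dominant resolves down a perfect fifth: B → E. In D major, E is scale degree 2, i.e. ii.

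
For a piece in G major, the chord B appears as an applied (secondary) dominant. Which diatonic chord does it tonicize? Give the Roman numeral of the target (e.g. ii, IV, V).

vi

The chord is a major triad on B.
A dominant resolves down a perfect fifth: B → E. In G major, E is scale degree 6, i.e. vi.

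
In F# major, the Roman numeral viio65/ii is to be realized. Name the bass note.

The applied chord viio65/ii is rooted on F##: F##-A#-C#-E.
The figure 65 means first inversion — the third is in the bass.

A#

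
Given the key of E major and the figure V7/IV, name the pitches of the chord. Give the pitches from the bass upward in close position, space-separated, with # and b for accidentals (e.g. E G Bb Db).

E G# B D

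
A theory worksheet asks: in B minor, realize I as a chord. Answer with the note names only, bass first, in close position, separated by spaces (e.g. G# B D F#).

B D# F#

Scale degree 1 in B minor is B; here the chord built on it is altered to a major triad. I is the major tonic (Picardy third), borrowed from the parallel major.
So the chord is B-D#-F#, a major triad.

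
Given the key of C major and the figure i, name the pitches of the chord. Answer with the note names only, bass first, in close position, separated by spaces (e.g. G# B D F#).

i is the minor tonic, borrowed from the parallel minor. In C major that root is C.
So the chord is C-Eb-G.

C Eb G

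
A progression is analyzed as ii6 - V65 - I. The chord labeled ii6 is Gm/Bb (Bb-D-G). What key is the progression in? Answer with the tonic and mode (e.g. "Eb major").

F major

The anchor chord is a minor triad on G, labeled ii6.
ii6 on G implies G is the supertonic; that puts the tonic at F, and the lowercase numeral fits major mode.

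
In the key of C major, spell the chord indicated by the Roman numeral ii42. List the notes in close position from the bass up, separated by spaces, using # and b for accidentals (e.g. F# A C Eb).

C D F A

In C major, scale degree 2 is D, and the diatonic chord built there is a minor seventh chord.
Stacking thirds from D gives D-F-A-C.
With the 42 figure the chord is in third inversion; from the bass C upward in close position it reads C-D-F-A.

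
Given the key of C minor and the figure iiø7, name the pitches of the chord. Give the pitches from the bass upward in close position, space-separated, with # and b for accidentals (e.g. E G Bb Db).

The numeral's case and figure indicate a half-diminished seventh chord. In C minor its root, scale degree 2, is D.
Stacking thirds from D gives D-F-Ab-C.

D F Ab C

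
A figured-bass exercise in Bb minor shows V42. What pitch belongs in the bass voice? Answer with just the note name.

V in Bb minor has root F; the chord is F-A-C-Eb.
The figure 42 means third inversion — the seventh is in the bass.

Eb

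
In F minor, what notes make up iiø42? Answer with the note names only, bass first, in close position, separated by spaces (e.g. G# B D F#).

F G Bb Db

In F minor, scale degree 2 is G, and the diatonic chord built there is a half-diminished seventh chord.
That chord is spelled G-Bb-Db-F.
With the 42 figure the chord is in third inversion; from the bass F upward in close position it reads F-G-Bb-Db.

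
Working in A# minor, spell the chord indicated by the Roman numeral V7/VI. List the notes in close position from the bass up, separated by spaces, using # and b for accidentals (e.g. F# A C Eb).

V7/VI is a secondary dominant — the dominant seventh of VI. VI in A# minor is F#, so the applied chord's root is C#, a perfect fifth above.
Building a dominant seventh chord on C# gives C#-E#-G#-B.

C# E# G# B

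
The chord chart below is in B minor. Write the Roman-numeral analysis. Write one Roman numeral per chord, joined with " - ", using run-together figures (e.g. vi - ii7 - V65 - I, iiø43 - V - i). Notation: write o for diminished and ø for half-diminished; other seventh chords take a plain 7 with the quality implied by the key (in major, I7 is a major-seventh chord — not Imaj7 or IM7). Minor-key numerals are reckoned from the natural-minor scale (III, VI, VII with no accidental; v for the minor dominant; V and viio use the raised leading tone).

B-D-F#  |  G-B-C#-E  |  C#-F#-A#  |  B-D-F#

i - iiø43 - V64 - i

B-D-F# has root B, degree 1 in B minor, so i.
G-B-C#-E: root C# is the supertonic; half-diminished seventh chord there is iiø43.
C#-F#-A#: major triad on F# = scale degree 5 → V64.
B-D-F#: minor triad on B = scale degree 1 → i.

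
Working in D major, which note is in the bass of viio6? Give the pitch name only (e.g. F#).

E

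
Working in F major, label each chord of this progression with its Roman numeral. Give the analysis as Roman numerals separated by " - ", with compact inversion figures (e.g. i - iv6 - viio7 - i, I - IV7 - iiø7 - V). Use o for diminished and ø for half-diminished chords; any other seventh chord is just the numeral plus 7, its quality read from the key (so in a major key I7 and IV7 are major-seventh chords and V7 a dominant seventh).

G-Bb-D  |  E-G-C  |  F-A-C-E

G-Bb-D: minor triad on G = scale degree 2 → ii.
E-G-C: major triad on C = scale degree 5 → V6.
F-A-C-E: major seventh chord on F = scale degree 1 → I7.

ii - V6 - I7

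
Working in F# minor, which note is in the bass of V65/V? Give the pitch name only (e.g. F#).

The applied chord V65/V is rooted on G#: G#-B#-D#-F#.
The figure 65 means first inversion — the third is in the bass.

B#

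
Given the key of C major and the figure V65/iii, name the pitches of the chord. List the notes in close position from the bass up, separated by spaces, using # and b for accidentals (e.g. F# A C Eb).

D# F# A B

V65/iii is a secondary dominant — the dominant seventh of iii. iii in C major is E, so the applied chord's root is B, a perfect fifth above.
Building a dominant seventh chord on B gives B-D#-F#-A.
With the 65 figure the chord is in first inversion; from the bass D# upward in close position it reads D#-F#-A-B.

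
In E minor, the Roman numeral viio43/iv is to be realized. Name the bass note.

D

The applied chord viio43/iv is rooted on G#: G#-B-D-F.
The figure 43 means second inversion — the fifth is in the bass.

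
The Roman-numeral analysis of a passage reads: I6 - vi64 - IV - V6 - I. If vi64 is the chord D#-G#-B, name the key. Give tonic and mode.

B major

The anchor chord is a minor triad on G#, labeled vi64.
If G# is scale degree 6 and the mode makes that degree carry a minor triad, the tonic is B and the mode is major.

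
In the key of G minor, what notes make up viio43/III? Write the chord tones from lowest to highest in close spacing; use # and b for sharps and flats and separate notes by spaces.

viio43/III is a secondary leading-tone chord. The target III is Bb in G minor; the applied chord is rooted a semitone below, on A.
Building a fully diminished seventh chord on A gives A-C-Eb-Gb.
The figured bass 43 indicates second inversion, placing the fifth (Eb) in the bass: Eb-Gb-A-C.

Eb Gb A C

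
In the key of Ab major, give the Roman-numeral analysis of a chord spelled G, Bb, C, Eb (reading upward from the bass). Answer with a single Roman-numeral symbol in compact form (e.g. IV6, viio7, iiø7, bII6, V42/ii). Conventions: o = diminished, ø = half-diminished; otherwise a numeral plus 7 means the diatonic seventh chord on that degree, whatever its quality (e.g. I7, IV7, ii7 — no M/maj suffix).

iii43

Stacked in thirds the chord is C-Eb-G-Bb: a minor seventh chord on C.
In Ab major, C is the mediant; the diatonic minor seventh chord there is iii7.
With G in the bass the chord is in second inversion, so the figured bass is 43.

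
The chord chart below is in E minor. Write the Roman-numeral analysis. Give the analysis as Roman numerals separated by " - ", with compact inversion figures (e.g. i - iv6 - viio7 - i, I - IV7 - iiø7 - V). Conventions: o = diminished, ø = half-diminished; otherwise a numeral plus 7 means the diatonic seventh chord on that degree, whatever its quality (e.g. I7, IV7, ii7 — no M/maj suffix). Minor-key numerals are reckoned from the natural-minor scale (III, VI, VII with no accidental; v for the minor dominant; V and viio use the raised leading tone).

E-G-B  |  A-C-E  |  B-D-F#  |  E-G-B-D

E-G-B has root E, degree 1 in E minor, so i.
A-C-E: minor triad on A = scale degree 4 → iv.
B-D-F#: root B is the dominant; minor triad there is v.
E-G-B-D: minor seventh chord on E = scale degree 1 → i7.

i - iv - v - i7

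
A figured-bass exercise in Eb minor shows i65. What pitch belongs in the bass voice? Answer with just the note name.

i in Eb minor has root Eb; the chord is Eb-Gb-Bb-Db.
The figure 65 means first inversion — the third is in the bass.

Gb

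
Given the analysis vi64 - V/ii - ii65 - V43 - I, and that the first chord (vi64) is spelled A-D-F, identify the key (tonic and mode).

F major

vi64 is given as A-D-F — a minor triad with root D.
Counting down 5 scale steps from D places the tonic on F; a minor triad on degree 6 is diatonic only in major.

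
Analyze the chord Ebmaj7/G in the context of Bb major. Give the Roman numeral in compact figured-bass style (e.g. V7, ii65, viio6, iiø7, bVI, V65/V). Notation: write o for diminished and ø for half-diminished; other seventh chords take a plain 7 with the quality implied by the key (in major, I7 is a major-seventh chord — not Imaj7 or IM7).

IV65

Stacked in thirds the chord is Eb-G-Bb-D: a major seventh chord on Eb.
Eb is scale degree 4 in Bb major, and a major seventh chord on that degree is written IV7.
With G in the bass the chord is in first inversion, so the figured bass is 65.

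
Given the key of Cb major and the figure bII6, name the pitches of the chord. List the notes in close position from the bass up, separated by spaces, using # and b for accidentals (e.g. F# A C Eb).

Scale degree 2 in Cb major is Db; lowering it a half step gives Dbb. bII6 is the Neapolitan sixth — a major triad on the lowered second degree, here in its customary first inversion.
So the chord is Dbb-Fb-Abb.
With the 6 figure the chord is in first inversion; from the bass Fb upward in close position it reads Fb-Abb-Dbb.

Fb Abb Dbb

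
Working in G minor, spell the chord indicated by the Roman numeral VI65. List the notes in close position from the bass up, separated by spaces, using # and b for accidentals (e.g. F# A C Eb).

G Bb D Eb

In G minor, the submediant is Eb, and the diatonic chord built there is a major seventh chord.
Stacking thirds from Eb gives Eb-G-Bb-D.
The figured bass 65 indicates first inversion, placing the third (G) in the bass: G-Bb-D-Eb.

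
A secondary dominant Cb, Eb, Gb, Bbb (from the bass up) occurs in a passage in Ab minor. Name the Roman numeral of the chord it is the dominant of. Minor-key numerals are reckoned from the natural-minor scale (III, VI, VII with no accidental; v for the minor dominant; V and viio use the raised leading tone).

The chord is a dominant seventh chord on Cb.
A dominant resolves down a perfect fifth: Cb → Fb. In Ab minor, Fb is scale degree 6, i.e. VI.

VI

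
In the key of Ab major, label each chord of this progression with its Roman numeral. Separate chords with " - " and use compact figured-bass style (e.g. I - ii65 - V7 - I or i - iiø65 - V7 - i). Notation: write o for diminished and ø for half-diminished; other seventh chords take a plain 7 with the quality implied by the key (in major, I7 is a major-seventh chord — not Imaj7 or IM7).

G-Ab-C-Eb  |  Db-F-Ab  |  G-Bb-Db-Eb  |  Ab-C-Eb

I42 - IV - V65 - I

G-Ab-C-Eb: major seventh chord on Ab = scale degree 1 → I42.
Db-F-Ab has root Db, degree 4 in Ab major, so IV.
G-Bb-Db-Eb: dominant seventh chord on Eb = scale degree 5 → V65.
Ab-C-Eb: major triad on Ab = scale degree 1 → I.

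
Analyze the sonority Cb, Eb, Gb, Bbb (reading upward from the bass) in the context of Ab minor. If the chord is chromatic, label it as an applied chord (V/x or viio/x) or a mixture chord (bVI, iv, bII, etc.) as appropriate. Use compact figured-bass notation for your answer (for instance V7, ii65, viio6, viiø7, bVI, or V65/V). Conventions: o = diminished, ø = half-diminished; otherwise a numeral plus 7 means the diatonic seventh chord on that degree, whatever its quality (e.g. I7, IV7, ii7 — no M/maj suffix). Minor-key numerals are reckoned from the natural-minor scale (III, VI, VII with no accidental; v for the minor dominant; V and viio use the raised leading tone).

V7/VI

Stacked in thirds the chord is Cb-Eb-Gb-Bbb: a dominant seventh chord on Cb.
Cb is not a diatonic chord root with this quality in Ab minor, but it lies a perfect fifth above Fb (VI), so the chord functions as an applied dominant of VI.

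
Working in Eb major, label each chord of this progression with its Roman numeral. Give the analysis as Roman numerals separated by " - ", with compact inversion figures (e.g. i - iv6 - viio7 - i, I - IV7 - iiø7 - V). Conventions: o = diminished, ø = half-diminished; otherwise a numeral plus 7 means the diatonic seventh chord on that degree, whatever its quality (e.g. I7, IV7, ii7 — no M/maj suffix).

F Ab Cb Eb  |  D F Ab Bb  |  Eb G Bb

iiø7 - V65 - I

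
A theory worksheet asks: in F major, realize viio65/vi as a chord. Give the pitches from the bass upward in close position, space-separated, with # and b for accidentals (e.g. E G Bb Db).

The slash marks an applied leading-tone chord: viio of vi. In F major, vi is D, so the leading tone to it is C#, a half step below.
Building a fully diminished seventh chord on C# gives C#-E-G-Bb.
With the 65 figure the chord is in first inversion; from the bass E upward in close position it reads E-G-Bb-C#.

E G Bb C#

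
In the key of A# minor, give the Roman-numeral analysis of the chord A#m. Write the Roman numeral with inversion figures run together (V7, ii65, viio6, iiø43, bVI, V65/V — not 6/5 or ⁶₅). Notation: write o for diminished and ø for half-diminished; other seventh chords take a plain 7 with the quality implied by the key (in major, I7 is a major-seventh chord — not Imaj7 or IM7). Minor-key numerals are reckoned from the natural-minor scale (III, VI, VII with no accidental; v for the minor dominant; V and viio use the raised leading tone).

i

The pitches A#-C#-E# form a minor triad rooted on A#.
A# is scale degree 1 in A# minor, and a minor triad on that degree is written i.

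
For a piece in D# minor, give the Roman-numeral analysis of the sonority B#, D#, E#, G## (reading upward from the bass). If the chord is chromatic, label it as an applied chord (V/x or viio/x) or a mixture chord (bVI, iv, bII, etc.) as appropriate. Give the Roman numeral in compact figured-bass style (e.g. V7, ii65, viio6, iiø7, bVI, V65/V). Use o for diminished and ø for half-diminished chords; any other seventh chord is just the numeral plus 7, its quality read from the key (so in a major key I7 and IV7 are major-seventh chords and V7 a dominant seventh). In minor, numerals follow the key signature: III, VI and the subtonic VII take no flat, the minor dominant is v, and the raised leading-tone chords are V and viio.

V43/V

Stacked in thirds the chord is E#-G##-B#-D#: a dominant seventh chord on E#.
E# is not a diatonic chord root with this quality in D# minor, but it lies a perfect fifth above A# (V), so the chord functions as an applied dominant of V.
With B# in the bass the chord is in second inversion, so the figured bass is 43.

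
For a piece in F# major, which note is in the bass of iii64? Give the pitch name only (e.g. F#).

E#

iii in F# major has root A#; the chord is A#-C#-E#.
The figure 64 means second inversion — the fifth is in the bass.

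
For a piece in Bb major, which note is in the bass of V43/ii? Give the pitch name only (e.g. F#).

The applied chord V43/ii is rooted on G: G-B-D-F.
The figure 43 means second inversion — the fifth is in the bass.

D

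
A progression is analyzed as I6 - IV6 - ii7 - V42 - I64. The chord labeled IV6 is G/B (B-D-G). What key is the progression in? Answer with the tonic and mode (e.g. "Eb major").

The anchor chord is a major triad on G, labeled IV6.
IV6 on G implies G is the subdominant; that puts the tonic at D, and the uppercase numeral fits major mode.

D major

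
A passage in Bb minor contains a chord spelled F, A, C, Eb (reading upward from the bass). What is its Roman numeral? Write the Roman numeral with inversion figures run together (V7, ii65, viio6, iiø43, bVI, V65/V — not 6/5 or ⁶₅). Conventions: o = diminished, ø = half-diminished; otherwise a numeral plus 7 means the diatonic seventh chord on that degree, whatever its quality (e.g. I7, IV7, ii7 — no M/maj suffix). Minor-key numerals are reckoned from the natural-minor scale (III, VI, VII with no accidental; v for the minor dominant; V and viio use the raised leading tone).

Stacked in thirds the chord is F-A-C-Eb: a dominant seventh chord on F.
F is scale degree 5 in Bb minor, and a dominant seventh chord on that degree is written V7.

V7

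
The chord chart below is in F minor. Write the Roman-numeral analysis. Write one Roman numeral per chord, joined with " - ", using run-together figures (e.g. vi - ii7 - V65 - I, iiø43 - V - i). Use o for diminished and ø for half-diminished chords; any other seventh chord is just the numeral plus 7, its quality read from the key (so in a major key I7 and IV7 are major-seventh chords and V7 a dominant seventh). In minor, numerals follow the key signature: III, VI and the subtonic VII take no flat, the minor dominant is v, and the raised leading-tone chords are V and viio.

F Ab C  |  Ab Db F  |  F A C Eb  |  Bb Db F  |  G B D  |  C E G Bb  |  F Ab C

i - VI64 - V7/iv - iv - V/V - V7 - i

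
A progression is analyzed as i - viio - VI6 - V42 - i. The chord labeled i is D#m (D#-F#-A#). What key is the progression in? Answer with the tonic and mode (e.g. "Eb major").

i is given as D#-F#-A# — a minor triad with root D#.
If D# is scale degree 1 and the mode makes that degree carry a minor triad, the tonic is D# and the mode is minor.

D# minor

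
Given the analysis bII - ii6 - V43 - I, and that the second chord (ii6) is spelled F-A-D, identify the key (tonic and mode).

C major

ii6 is given as F-A-D — a minor triad with root D.
Counting down one scale step from D places the tonic on C; a minor triad on degree 2 is diatonic only in major.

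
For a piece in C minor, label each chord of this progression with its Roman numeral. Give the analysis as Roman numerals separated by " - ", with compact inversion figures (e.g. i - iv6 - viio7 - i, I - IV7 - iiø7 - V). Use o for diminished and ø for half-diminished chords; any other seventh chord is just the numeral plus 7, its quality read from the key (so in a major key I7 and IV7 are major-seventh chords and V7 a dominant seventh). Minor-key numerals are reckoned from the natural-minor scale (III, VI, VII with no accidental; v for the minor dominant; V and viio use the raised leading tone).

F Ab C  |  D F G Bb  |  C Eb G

iv - v43 - i

F-Ab-C has root F, degree 4 in C minor, so iv.
D-F-G-Bb has root G, degree 5 in C minor, so v43.
C-Eb-G has root C, degree 1 in C minor, so i.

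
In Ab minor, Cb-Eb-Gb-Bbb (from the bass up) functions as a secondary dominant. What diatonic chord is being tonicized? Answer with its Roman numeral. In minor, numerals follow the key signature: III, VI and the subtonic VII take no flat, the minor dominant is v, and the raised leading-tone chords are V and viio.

VI

The chord is a dominant seventh chord on Cb.
A dominant resolves down a perfect fifth: Cb → Fb. In Ab minor, Fb is scale degree 6, i.e. VI.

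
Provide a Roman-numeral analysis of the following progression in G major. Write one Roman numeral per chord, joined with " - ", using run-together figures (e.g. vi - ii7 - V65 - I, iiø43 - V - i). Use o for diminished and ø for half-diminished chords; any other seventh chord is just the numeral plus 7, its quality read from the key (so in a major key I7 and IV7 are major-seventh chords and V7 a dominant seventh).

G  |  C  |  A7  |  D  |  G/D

I - IV - V7/V - V - I64

G: major triad on G = scale degree 1 → I.
C: root C is the subdominant; major triad there is IV.
A7: chromatic; A is V of V, so V7/V.
D: major triad on D = scale degree 5 → V.
G/D: root G is the tonic; major triad there is I64.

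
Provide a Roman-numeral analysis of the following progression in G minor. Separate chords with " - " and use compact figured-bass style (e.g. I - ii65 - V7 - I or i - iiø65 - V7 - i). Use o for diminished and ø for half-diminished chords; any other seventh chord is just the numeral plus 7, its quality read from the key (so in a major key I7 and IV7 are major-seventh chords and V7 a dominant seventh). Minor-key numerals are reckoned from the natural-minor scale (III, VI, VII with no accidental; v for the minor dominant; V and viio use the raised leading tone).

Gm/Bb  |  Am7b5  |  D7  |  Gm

i6 - iiø7 - V7 - i

Gm/Bb: root G is the tonic; minor triad there is i6.
Am7b5: root A is the supertonic; half-diminished seventh chord there is iiø7.
D7: root D is the dominant; dominant seventh chord there is V7.
Gm: root G is the tonic; minor triad there is i.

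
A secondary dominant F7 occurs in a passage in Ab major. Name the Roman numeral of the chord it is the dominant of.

The chord is a dominant seventh chord on F.
A dominant resolves down a perfect fifth: F → Bb. In Ab major, Bb is scale degree 2, i.e. ii.

ii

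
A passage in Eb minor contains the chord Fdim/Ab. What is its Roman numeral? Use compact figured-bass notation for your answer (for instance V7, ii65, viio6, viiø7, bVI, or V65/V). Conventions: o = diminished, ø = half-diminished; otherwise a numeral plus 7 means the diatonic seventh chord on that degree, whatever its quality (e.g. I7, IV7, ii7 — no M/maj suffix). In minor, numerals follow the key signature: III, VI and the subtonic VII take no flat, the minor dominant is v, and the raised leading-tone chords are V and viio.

iio6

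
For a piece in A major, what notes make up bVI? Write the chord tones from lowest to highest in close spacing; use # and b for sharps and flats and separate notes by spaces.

F A C

Scale degree 6 in A major is F#; lowering it a half step gives F. bVI is a major triad on the lowered sixth degree, borrowed from the parallel minor.
So the chord is F-A-C.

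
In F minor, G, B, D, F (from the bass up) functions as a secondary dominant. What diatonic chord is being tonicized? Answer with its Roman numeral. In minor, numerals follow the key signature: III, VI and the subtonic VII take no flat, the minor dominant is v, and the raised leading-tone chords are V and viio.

V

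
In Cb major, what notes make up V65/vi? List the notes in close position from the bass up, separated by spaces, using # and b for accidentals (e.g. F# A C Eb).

V65/vi is a secondary dominant — the dominant seventh of vi. vi in Cb major is Ab, so the applied chord's root is Eb, a perfect fifth above.
Building a dominant seventh chord on Eb gives Eb-G-Bb-Db.
The figured bass 65 indicates first inversion, placing the third (G) in the bass: G-Bb-Db-Eb.

G Bb Db Eb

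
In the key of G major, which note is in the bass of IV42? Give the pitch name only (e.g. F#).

IV in G major has root C; the chord is C-E-G-B.
The figure 42 means third inversion — the seventh is in the bass.

B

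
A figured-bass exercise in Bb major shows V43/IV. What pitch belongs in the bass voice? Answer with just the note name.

F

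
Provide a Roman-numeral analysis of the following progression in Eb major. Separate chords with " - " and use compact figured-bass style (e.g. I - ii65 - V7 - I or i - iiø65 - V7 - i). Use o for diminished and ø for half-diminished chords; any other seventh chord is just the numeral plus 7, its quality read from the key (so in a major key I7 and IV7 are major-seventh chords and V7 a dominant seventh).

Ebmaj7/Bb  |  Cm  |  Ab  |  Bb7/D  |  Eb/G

I43 - vi - IV - V65 - I6

Ebmaj7/Bb: major seventh chord on Eb = scale degree 1 → I43.
Cm has root C, degree 6 in Eb major, so vi.
Ab: major triad on Ab = scale degree 4 → IV.
Bb7/D has root Bb, degree 5 in Eb major, so V65.
Eb/G: root Eb is the tonic; major triad there is I6.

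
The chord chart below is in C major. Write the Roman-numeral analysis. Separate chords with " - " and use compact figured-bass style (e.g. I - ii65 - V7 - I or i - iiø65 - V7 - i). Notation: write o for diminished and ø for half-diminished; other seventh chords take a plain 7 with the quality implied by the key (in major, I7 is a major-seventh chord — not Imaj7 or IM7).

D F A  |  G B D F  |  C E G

ii - V7 - I

D-F-A: minor triad on D = scale degree 2 → ii.
G-B-D-F: dominant seventh chord on G = scale degree 5 → V7.
C-E-G: major triad on C = scale degree 1 → I.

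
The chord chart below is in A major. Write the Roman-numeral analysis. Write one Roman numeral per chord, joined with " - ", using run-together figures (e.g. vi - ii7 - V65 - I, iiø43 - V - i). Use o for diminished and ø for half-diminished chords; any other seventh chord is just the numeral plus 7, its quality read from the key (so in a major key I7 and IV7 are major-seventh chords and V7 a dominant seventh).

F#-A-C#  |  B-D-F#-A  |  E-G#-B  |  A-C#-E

vi - ii7 - V - I

F#-A-C#: root F# is the submediant; minor triad there is vi.
B-D-F#-A has root B, degree 2 in A major, so ii7.
E-G#-B has root E, degree 5 in A major, so V.
A-C#-E has root A, degree 1 in A major, so I.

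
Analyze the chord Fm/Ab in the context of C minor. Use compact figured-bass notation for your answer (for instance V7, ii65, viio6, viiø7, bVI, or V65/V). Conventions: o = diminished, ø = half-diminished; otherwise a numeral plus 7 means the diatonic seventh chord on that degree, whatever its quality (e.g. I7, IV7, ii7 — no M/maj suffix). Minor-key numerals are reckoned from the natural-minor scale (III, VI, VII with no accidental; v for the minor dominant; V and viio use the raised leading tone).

The pitches F-Ab-C form a minor triad rooted on F.
F is scale degree 4 in C minor, and a minor triad on that degree is written iv.
With Ab in the bass the chord is in first inversion, so the figured bass is 6.

iv6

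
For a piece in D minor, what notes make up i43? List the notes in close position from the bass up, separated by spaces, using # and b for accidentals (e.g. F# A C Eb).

A C D F

In D minor, the first degree is D, and the diatonic chord built there is a minor seventh chord.
That chord is spelled D-F-A-C.
With the 43 figure the chord is in second inversion; from the bass A upward in close position it reads A-C-D-F.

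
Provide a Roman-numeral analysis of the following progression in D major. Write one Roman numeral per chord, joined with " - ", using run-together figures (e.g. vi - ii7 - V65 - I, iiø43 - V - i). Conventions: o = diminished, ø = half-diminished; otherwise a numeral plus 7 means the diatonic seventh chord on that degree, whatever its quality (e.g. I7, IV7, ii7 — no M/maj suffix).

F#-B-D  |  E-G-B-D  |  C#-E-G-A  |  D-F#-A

F#-B-D: minor triad on B = scale degree 6 → vi64.
E-G-B-D: root E is the supertonic; minor seventh chord there is ii7.
C#-E-G-A has root A, degree 5 in D major, so V65.
D-F#-A: root D is the tonic; major triad there is I.

vi64 - ii7 - V65 - I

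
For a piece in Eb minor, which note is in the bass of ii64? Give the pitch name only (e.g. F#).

C

ii in Eb minor has root F; the chord is F-Ab-C.
The figure 64 means second inversion — the fifth is in the bass.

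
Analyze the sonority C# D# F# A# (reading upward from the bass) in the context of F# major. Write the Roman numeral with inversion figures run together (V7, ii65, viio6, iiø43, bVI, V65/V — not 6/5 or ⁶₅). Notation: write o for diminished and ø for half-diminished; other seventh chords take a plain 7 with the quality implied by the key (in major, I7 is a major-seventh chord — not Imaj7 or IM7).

vi42

The pitches D#-F#-A#-C# form a minor seventh chord rooted on D#.
In F# major, D# is the submediant; the diatonic minor seventh chord there is vi7.
With C# in the bass the chord is in third inversion, so the figured bass is 42.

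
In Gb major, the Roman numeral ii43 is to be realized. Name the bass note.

Eb

ii in Gb major has root Ab; the chord is Ab-Cb-Eb-Gb.
The figure 43 means second inversion — the fifth is in the bass.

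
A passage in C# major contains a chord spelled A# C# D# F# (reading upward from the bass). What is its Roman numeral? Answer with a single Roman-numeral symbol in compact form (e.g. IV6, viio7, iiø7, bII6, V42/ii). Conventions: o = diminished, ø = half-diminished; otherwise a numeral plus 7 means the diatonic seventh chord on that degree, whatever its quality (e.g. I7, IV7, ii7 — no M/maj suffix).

ii43

Stacked in thirds the chord is D#-F#-A#-C#: a minor seventh chord on D#.
In C# major, D# is the supertonic; the diatonic minor seventh chord there is ii7.
With A# in the bass the chord is in second inversion, so the figured bass is 43.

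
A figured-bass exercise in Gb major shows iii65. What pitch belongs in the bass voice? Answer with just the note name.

Db

iii in Gb major has root Bb; the chord is Bb-Db-F-Ab.
The figure 65 means first inversion — the third is in the bass.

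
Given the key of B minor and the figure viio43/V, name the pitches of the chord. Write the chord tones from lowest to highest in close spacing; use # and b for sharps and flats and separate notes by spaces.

B D E# G#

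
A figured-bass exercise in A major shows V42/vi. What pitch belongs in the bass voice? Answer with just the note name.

The applied chord V42/vi is rooted on C#: C#-E#-G#-B.
The figure 42 means third inversion — the seventh is in the bass.

B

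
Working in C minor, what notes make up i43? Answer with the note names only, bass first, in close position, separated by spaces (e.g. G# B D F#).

In C minor, the tonic is C, and the diatonic chord built there is a minor seventh chord.
That chord is spelled C-Eb-G-Bb.
With the 43 figure the chord is in second inversion; from the bass G upward in close position it reads G-Bb-C-Eb.

G Bb C Eb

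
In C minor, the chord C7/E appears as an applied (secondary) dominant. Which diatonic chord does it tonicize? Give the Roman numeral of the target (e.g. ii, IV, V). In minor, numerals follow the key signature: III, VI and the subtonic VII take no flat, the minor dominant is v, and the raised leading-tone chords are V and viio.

The chord is a dominant seventh chord on C.
A dominant resolves down a perfect fifth: C → F. In C minor, F is scale degree 4, i.e. iv.

iv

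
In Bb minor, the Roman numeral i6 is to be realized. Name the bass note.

Db

i in Bb minor has root Bb; the chord is Bb-Db-F.
The figure 6 means first inversion — the third is in the bass.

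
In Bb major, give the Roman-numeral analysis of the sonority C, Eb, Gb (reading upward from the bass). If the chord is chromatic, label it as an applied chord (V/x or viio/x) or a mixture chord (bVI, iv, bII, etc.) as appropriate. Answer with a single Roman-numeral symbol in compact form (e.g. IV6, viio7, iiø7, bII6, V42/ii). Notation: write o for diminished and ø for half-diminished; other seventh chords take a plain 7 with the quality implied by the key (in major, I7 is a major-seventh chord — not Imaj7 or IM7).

iio

Stacked in thirds the chord is C-Eb-Gb: a diminished triad on C.
C is the second degree of Bb major. This is the diminished supertonic triad, borrowed from the parallel minor.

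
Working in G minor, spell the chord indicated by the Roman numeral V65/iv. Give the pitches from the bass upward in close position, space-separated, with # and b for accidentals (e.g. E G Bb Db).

B D F G

The slash means an applied dominant: we want the dominant of iv. In G minor, iv is C minor, and its dominant is built on G.
Building a dominant seventh chord on G gives G-B-D-F.
The figured bass 65 indicates first inversion, placing the third (B) in the bass: B-D-F-G.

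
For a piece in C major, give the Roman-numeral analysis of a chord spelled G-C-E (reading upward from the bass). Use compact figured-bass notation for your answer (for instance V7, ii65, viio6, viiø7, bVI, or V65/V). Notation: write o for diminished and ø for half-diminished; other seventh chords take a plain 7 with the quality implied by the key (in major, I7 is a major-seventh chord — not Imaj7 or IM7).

Stacked in thirds the chord is C-E-G: a major triad on C.
C is scale degree 1 in C major, and a major triad on that degree is written I.
With G in the bass the chord is in second inversion, so the figured bass is 64.

I64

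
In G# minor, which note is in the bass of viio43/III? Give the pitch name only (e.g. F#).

E

The applied chord viio43/III is rooted on A#: A#-C#-E-G.
The figure 43 means second inversion — the fifth is in the bass.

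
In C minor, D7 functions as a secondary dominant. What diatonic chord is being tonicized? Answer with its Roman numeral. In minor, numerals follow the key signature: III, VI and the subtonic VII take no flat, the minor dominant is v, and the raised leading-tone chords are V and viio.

V

The chord is a dominant seventh chord on D.
A dominant resolves down a perfect fifth: D → G. In C minor, G is scale degree 5, i.e. V.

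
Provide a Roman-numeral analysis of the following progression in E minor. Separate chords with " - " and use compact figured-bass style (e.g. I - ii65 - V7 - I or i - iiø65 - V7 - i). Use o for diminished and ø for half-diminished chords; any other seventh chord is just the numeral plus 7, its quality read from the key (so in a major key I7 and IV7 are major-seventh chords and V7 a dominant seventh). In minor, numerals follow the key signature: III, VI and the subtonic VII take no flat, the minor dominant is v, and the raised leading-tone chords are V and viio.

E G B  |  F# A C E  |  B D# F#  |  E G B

E-G-B: root E is the tonic; minor triad there is i.
F#-A-C-E has root F#, degree 2 in E minor, so iiø7.
B-D#-F#: major triad on B = scale degree 5 → V.
E-G-B: minor triad on E = scale degree 1 → i.

i - iiø7 - V - i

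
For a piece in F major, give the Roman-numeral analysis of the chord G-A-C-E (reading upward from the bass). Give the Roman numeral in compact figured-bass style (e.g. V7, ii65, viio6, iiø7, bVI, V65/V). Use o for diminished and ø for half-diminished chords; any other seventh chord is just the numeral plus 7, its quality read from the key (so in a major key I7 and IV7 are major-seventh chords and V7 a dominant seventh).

The pitches A-C-E-G form a minor seventh chord rooted on A.
A is scale degree 3 in F major, and a minor seventh chord on that degree is written iii7.
With G in the bass the chord is in third inversion, so the figured bass is 42.

iii42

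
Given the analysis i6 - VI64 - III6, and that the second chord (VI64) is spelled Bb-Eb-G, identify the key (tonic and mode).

G minor

The chord Eb/Bb is a major triad rooted on Eb; its label is VI64.
VI64 on Eb implies Eb is the submediant; that puts the tonic at G, and the uppercase numeral fits minor mode.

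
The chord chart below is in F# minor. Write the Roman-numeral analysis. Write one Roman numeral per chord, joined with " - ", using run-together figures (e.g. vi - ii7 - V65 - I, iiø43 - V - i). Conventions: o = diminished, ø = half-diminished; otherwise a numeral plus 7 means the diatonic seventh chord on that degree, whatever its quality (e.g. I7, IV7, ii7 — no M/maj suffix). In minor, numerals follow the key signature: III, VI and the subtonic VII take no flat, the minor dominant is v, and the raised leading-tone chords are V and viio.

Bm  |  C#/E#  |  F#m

iv - V6 - i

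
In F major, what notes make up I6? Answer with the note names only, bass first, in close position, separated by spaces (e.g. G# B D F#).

The numeral's case and figure indicate a major triad. In F major its root, the tonic, is F.
That chord is spelled F-A-C.
With the 6 figure the chord is in first inversion; from the bass A upward in close position it reads A-C-F.

A C F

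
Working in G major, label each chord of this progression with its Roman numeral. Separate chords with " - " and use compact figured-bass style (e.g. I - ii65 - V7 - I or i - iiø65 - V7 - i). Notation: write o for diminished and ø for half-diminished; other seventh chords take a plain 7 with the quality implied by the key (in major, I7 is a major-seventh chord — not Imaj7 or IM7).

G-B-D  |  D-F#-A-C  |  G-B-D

I - V7 - I

G-B-D has root G, degree 1 in G major, so I.
D-F#-A-C: root D is the dominant; dominant seventh chord there is V7.
G-B-D: root G is the tonic; major triad there is I.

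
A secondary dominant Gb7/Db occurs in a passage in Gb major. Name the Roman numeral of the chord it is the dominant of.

IV

The chord is a dominant seventh chord on Gb.
A dominant resolves down a perfect fifth: Gb → Cb. In Gb major, Cb is scale degree 4, i.e. IV.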